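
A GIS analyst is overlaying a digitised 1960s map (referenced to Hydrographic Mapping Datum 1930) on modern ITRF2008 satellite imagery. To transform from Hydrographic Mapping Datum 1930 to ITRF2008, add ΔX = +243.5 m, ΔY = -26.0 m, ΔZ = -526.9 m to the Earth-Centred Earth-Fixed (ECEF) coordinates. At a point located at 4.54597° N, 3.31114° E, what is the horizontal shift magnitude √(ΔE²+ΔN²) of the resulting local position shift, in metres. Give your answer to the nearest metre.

The local east axis at (φ, λ) is (−sin λ, cos λ, 0), so ΔE = −sin(3.31114°)·243.5 + cos(3.31114°)·(-26.0) = -40.02 m.
The local north axis is (−sin φ cos λ, −sin φ sin λ, cos φ), giving ΔN = -19.267 + 0.119 − 525.242 = -544.39 m.
Horizontal magnitude = √(ΔE² + ΔN²) = √((-40.02)² + (-544.39)²) = 545.86 m.

546 m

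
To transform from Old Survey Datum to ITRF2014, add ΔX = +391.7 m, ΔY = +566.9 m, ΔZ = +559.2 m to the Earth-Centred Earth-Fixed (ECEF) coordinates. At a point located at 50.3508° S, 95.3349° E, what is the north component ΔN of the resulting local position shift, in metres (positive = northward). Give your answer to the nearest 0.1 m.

The local north axis is (−sin φ cos λ, −sin φ sin λ, cos φ), giving ΔN = -28.041 + 434.603 + 356.817 = 763.38 m.

ΔN = 763.4 m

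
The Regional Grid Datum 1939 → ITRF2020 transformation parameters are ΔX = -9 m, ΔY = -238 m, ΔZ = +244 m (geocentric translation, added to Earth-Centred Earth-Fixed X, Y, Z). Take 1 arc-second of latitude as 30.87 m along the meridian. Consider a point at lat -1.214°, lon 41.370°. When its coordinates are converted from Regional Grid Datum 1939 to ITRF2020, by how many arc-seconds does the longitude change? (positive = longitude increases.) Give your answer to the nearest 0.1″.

sin φ = -0.021187, cos φ = 0.999776, sin λ = 0.660919, cos λ = 0.750457.
East component: ΔE = −sin λ·ΔX + cos λ·ΔY = −(0.660919)(-9) + (0.750457)(-238) = -172.66 m.
1° of latitude spans 3600 × 30.87 = 111132 m; at latitude φ, 1° of longitude spans that × cos φ = 111107.1 m, so Δλ = -172.66 / 111107.1 × 3600 = -5.594″.

Δλ = -5.6″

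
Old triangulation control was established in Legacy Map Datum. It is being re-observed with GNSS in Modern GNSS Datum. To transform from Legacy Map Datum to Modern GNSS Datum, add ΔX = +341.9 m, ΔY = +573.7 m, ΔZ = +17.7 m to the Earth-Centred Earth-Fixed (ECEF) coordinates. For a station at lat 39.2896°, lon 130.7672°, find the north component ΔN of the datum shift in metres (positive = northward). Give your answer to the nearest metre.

ΔN = -120 m

The local north axis is (−sin φ cos λ, −sin φ sin λ, cos φ), giving ΔN = 141.375 − 275.145 + 13.699 = -120.07 m.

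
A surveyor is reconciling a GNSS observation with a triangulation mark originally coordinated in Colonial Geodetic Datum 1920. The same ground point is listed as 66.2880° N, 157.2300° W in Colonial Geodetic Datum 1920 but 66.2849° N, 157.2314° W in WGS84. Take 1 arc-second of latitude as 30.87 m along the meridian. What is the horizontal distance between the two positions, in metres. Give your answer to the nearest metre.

350 m

Δφ = 66.2849° − 66.2880° = -0.0031°; Δλ = -157.2314° − -157.2300° = -0.0014°.
1° of latitude = 3600 × 30.87 = 111132 m.
ΔN = Δφ × 111132 = -344.5 m; ΔE = Δλ × 111132 × cos(66.2880°) = -0.0014 × 111132 × 0.402140 = -62.6 m.
Distance = √(ΔE² + ΔN²) = √((-62.6)² + (-344.5)²) = 350.1 m.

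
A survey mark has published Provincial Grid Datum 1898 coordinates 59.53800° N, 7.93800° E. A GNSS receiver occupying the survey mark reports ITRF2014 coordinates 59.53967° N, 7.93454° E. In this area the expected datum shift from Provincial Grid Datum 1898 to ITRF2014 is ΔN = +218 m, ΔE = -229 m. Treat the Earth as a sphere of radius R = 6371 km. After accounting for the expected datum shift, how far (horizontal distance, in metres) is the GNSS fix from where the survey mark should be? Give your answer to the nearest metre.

47 m

Observed coordinate differences: Δφ = +0.00167°, Δλ = -0.00346°.
Converting to metres (1° lat = 111195 m, cos φ = 0.506967): observed ΔN = 185.7 m, observed ΔE = -195.0 m.
Subtracting the expected shift leaves a residual of 185.7 − (218) = -32.3 m north and -195.0 − (-229) = 34.0 m east.
Residual distance = √((-32.3)² + 34.0²) = 46.9 m.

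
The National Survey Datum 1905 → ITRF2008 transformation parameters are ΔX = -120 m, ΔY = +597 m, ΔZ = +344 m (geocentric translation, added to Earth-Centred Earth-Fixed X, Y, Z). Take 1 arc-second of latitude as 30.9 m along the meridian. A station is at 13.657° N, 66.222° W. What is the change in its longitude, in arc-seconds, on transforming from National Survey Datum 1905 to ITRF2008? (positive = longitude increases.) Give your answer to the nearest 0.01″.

Δλ = 4.36″

sin φ = 0.236109, cos φ = 0.971727, sin λ = -0.915115, cos λ = 0.403194.
East component: ΔE = −sin λ·ΔX + cos λ·ΔY = −(-0.915115)(-120) + (0.403194)(597) = 130.89 m.
1° of latitude spans 3600 × 30.90 = 111240 m; at latitude φ, 1° of longitude spans that × cos φ = 108094.9 m, so Δλ = 130.89 / 108094.9 × 3600 = 4.359″.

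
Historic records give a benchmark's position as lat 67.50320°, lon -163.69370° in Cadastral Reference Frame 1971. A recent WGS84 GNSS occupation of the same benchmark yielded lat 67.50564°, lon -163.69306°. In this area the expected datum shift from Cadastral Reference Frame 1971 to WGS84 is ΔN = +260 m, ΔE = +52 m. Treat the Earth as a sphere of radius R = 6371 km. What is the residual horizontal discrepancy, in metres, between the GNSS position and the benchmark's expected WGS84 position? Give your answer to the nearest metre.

27 m

Observed coordinate differences: Δφ = +0.00244°, Δλ = +0.00064°.
Converting to metres (1° lat = 111195 m, cos φ = 0.382632): observed ΔN = 271.3 m, observed ΔE = 27.2 m.
Subtracting the expected shift leaves a residual of 271.3 − (260) = 11.3 m north and 27.2 − (52) = -24.8 m east.
Residual distance = √(11.3² + (-24.8)²) = 27.2 m.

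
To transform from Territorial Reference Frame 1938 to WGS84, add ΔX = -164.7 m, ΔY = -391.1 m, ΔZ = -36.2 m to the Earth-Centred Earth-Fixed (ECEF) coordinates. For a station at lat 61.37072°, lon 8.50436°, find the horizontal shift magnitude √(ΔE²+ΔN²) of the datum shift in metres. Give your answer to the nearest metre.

The local east axis at (φ, λ) is (−sin λ, cos λ, 0), so ΔE = −sin(8.50436°)·(-164.7) + cos(8.50436°)·(-391.1) = -362.44 m.
The local north axis is (−sin φ cos λ, −sin φ sin λ, cos φ), giving ΔN = 142.974 + 50.766 − 17.345 = 176.40 m.
Horizontal magnitude = √(ΔE² + ΔN²) = √((-362.44)² + 176.40²) = 403.09 m.

403 m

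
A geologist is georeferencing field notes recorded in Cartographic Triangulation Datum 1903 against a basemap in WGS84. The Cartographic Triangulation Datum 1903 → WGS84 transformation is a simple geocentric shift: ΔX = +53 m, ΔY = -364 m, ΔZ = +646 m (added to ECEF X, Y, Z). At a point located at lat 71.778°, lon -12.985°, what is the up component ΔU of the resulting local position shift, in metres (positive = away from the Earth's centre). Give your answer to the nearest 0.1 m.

ΔU = 655.3 m

At φ = 71.778°, λ = -12.985°: sin φ = 0.949852, cos φ = 0.312700, sin λ = -0.224696, cos λ = 0.974429.
ΔU = cos φ cos λ·ΔX + cos φ sin λ·ΔY + sin φ·ΔZ = (0.312700)(0.974429)(53) + (0.312700)(-0.224696)(-364) + (0.949852)(646) = 655.33 m.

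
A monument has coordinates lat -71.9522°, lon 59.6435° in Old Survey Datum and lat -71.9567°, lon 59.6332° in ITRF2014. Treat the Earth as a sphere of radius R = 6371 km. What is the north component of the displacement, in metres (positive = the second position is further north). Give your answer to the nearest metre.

Δφ = -71.9567° − -71.9522° = -0.0045°; Δλ = 59.6332° − 59.6435° = -0.0103°.
1° along a meridian = πR/180 = 111195 m.
ΔN = Δφ × 111195 = -500.4 m; ΔE = Δλ × 111195 × cos(-71.9522°) = -0.0103 × 111195 × 0.309810 = -354.8 m.

ΔN = -500 m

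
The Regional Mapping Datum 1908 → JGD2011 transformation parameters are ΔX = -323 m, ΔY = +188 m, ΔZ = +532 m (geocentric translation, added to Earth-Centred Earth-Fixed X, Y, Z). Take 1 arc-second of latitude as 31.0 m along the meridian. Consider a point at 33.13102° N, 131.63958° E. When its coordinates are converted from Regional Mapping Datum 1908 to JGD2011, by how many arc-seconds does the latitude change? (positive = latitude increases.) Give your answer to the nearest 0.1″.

sin φ = 0.546555, cos φ = 0.837423, sin λ = 0.747339, cos λ = -0.664443.
North component: ΔN = −sin φ cos λ·ΔX − sin φ sin λ·ΔY + cos φ·ΔZ = −(0.546555)(-0.664443)(-323) − (0.546555)(0.747339)(188) + (0.837423)(532) = 251.42 m.
1° of latitude spans 3600 × 31.00 = 111600 m, so Δφ = 251.42 / 111600 × 3600 = 8.110″.

Δφ = 8.1″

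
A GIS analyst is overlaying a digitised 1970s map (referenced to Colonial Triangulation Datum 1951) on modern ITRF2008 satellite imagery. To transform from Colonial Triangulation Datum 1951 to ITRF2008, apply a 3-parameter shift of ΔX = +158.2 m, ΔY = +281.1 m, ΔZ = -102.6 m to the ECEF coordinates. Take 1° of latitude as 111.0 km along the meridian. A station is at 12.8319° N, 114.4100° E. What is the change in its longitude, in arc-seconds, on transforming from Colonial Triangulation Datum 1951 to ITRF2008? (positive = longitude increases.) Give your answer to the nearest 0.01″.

sin φ = 0.222091, cos φ = 0.975026, sin λ = 0.910612, cos λ = -0.413263.
East component: ΔE = −sin λ·ΔX + cos λ·ΔY = −(0.910612)(158.2) + (-0.413263)(281.1) = -260.23 m.
1° of latitude spans 111000 m; at latitude φ, 1° of longitude spans that × cos φ = 108227.9 m, so Δλ = -260.23 / 108227.9 × 3600 = -8.656″.

Δλ = -8.66″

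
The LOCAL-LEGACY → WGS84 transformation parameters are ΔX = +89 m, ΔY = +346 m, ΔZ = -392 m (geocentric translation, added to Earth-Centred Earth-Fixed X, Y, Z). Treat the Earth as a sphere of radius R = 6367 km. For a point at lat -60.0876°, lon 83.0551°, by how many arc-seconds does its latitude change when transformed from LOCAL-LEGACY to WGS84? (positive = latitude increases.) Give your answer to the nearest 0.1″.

sin φ = -0.866789, cos φ = 0.498675, sin λ = 0.992663, cos λ = 0.120915.
North component: ΔN = −sin φ cos λ·ΔX − sin φ sin λ·ΔY + cos φ·ΔZ = −(-0.866789)(0.120915)(89) − (-0.866789)(0.992663)(346) + (0.498675)(-392) = 111.56 m.
1° of latitude spans πR/180 = 111125 m, so Δφ = 111.56 / 111125 × 3600 = 3.614″.

Δφ = 3.6″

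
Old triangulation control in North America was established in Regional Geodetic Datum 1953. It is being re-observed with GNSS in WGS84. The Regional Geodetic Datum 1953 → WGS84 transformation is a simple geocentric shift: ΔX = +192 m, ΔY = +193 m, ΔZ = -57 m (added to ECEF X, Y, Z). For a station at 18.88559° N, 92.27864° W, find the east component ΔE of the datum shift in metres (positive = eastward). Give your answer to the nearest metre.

The local east axis at (φ, λ) is (−sin λ, cos λ, 0), so ΔE = −sin(-92.27864°)·192 + cos(-92.27864°)·193 = 184.17 m.

ΔE = 184 m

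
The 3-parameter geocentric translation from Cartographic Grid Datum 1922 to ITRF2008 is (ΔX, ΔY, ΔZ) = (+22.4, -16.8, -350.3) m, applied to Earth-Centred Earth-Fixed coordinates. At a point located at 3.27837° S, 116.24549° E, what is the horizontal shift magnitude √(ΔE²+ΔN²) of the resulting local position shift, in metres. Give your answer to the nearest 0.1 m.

351.4 m

At φ = -3.27837°, λ = 116.24549°: sin φ = -0.057187, cos φ = 0.998363, sin λ = 0.896908, cos λ = -0.442218.
ΔE = −sin λ·ΔX + cos λ·ΔY = −(0.896908)·(22.4) + (-0.442218)·(-16.8) = -12.66 m.
ΔN = −sin φ cos λ·ΔX − sin φ sin λ·ΔY + cos φ·ΔZ = −(-0.057187)(-0.442218)(22.4) − (-0.057187)(0.896908)(-16.8) + (0.998363)(-350.3) = -351.15 m.
Horizontal magnitude = √(ΔE² + ΔN²) = √((-12.66)² + (-351.15)²) = 351.38 m.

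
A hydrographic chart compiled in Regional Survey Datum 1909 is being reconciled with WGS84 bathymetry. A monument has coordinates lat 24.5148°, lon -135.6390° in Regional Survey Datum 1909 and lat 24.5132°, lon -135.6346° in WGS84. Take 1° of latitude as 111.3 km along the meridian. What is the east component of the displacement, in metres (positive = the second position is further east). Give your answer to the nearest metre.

ΔE = 446 m

Δφ = 24.5132° − 24.5148° = -0.0016°; Δλ = -135.6346° − -135.6390° = +0.0044°.
ΔN = Δφ × 111300 = -178.1 m; ΔE = Δλ × 111300 × cos(24.5148°) = +0.0044 × 111300 × 0.909854 = 445.6 m.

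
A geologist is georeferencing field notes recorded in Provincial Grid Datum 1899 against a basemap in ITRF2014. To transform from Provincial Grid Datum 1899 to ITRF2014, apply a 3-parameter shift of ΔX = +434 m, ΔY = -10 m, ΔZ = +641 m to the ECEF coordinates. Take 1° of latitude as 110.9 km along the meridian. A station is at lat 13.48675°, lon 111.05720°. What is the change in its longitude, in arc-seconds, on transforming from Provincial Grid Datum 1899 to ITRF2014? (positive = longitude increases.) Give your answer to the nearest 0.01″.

sin φ = 0.233220, cos φ = 0.972424, sin λ = 0.933222, cos λ = -0.359300.
East component: ΔE = −sin λ·ΔX + cos λ·ΔY = −(0.933222)(434) + (-0.359300)(-10) = -401.43 m.
1° of latitude spans 110900 m; at latitude φ, 1° of longitude spans that × cos φ = 107841.8 m, so Δλ = -401.43 / 107841.8 × 3600 = -13.400″.

Δλ = -13.40″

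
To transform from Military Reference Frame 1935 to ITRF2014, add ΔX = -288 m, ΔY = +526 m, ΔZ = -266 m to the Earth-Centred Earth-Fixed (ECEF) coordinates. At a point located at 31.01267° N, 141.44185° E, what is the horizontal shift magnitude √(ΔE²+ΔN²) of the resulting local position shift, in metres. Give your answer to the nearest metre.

563 m

At φ = 31.01267°, λ = 141.44185°: sin φ = 0.515228, cos φ = 0.857053, sin λ = 0.623309, cos λ = -0.781976.
ΔE = −sin λ·ΔX + cos λ·ΔY = −(0.623309)·(-288) + (-0.781976)·(526) = -231.81 m.
ΔN = −sin φ cos λ·ΔX − sin φ sin λ·ΔY + cos φ·ΔZ = −(0.515228)(-0.781976)(-288) − (0.515228)(0.623309)(526) + (0.857053)(-266) = -512.93 m.
Horizontal magnitude = √(ΔE² + ΔN²) = √((-231.81)² + (-512.93)²) = 562.88 m.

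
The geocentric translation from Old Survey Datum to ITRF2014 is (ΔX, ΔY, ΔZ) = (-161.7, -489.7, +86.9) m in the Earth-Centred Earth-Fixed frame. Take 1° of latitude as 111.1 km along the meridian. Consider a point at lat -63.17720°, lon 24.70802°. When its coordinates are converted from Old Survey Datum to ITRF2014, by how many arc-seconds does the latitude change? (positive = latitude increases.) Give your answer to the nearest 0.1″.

Δφ = -8.9″

sin φ = -0.892406, cos φ = 0.451233, sin λ = 0.417994, cos λ = 0.908450.
North component: ΔN = −sin φ cos λ·ΔX − sin φ sin λ·ΔY + cos φ·ΔZ = −(-0.892406)(0.908450)(-161.7) − (-0.892406)(0.417994)(-489.7) + (0.451233)(86.9) = -274.55 m.
1° of latitude spans 111100 m, so Δφ = -274.55 / 111100 × 3600 = -8.896″.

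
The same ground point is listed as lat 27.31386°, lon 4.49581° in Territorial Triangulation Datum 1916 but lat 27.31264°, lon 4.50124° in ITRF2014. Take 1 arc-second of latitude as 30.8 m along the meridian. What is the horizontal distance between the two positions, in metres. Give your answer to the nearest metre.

Δφ = 27.31264° − 27.31386° = -0.00122°; Δλ = 4.50124° − 4.49581° = +0.00543°.
1° of latitude = 3600 × 30.80 = 110880 m.
ΔN = Δφ × 110880 = -135.3 m; ΔE = Δλ × 110880 × cos(27.31386°) = +0.00543 × 110880 × 0.888506 = 535.0 m.
Distance = √(ΔE² + ΔN²) = √(535.0² + (-135.3)²) = 551.8 m.

552 m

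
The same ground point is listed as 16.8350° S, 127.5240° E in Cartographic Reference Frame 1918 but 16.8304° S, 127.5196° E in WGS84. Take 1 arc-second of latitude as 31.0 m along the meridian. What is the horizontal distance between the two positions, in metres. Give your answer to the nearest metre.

Δφ = -16.8304° − -16.8350° = +0.0046°; Δλ = 127.5196° − 127.5240° = -0.0044°.
1° of latitude = 3600 × 31.00 = 111600 m.
ΔN = Δφ × 111600 = 513.4 m; ΔE = Δλ × 111600 × cos(-16.8350°) = -0.0044 × 111600 × 0.957143 = -470.0 m.
Distance = √(ΔE² + ΔN²) = √((-470.0)² + 513.4²) = 696.0 m.

696 m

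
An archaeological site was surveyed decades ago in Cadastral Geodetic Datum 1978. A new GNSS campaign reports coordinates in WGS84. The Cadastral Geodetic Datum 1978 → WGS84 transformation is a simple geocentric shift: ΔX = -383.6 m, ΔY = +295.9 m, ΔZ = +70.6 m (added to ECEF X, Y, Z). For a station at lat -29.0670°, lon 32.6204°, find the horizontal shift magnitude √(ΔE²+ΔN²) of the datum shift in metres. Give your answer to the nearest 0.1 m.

456.4 m

The local east axis at (φ, λ) is (−sin λ, cos λ, 0), so ΔE = −sin(32.6204°)·(-383.6) + cos(32.6204°)·295.9 = 456.01 m.
The local north axis is (−sin φ cos λ, −sin φ sin λ, cos φ), giving ΔN = -156.968 + 77.496 + 61.708 = -17.76 m.
Horizontal magnitude = √(ΔE² + ΔN²) = √(456.01² + (-17.76)²) = 456.36 m.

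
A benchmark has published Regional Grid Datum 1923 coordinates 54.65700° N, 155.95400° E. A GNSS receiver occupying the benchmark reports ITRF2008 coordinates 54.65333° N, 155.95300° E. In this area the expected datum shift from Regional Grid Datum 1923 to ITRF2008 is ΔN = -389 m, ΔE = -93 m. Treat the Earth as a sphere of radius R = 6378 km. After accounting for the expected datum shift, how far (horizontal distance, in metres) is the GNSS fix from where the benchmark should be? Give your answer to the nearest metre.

35 m

Observed coordinate differences: Δφ = -0.00367°, Δλ = -0.00100°.
Converting to metres (1° lat = 111317 m, cos φ = 0.578470): observed ΔN = -408.5 m, observed ΔE = -64.4 m.
Subtracting the expected shift leaves a residual of -408.5 − (-389) = -19.5 m north and -64.4 − (-93) = 28.6 m east.
Residual distance = √((-19.5)² + 28.6²) = 34.6 m.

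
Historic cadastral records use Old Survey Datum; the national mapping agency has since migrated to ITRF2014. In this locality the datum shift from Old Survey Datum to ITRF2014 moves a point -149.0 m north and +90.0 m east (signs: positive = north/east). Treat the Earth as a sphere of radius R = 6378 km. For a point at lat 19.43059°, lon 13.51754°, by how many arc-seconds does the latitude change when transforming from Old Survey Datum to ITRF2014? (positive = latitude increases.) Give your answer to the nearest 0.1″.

On a sphere of radius R, 1 rad of latitude = R, so Δφ = ΔN / R = -149.0 / 6378000 = -2.3362e-05 rad = -4.819″.

Δφ = -4.8″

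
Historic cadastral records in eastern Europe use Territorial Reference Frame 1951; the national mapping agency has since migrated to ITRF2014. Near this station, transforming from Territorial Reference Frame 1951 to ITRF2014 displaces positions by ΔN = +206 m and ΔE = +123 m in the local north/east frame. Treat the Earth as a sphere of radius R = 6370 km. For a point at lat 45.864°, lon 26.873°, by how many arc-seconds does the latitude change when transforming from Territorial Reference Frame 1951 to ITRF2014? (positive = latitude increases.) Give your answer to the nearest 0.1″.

On a sphere of radius R, 1 rad of latitude = R, so Δφ = ΔN / R = 206.0 / 6370000 = 3.2339e-05 rad = 6.670″.

Δφ = 6.7″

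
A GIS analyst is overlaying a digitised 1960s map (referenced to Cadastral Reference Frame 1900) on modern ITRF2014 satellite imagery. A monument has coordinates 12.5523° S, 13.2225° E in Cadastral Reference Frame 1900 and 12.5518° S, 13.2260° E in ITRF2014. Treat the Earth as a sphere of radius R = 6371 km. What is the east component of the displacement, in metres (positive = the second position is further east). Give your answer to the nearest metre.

Δφ = -12.5518° − -12.5523° = +0.0005°; Δλ = 13.2260° − 13.2225° = +0.0035°.
1° along a meridian = πR/180 = 111195 m.
ΔN = Δφ × 111195 = 55.6 m; ΔE = Δλ × 111195 × cos(-12.5523°) = +0.0035 × 111195 × 0.976098 = 379.9 m.

ΔE = 380 m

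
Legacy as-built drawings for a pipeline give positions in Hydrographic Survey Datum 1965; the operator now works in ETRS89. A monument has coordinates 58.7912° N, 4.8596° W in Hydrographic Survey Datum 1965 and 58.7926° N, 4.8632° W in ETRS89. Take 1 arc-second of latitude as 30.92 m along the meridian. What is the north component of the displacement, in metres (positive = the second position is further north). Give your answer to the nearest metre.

Δφ = 58.7926° − 58.7912° = +0.0014°; Δλ = -4.8632° − -4.8596° = -0.0036°.
1° of latitude = 3600 × 30.92 = 111312 m.
ΔN = Δφ × 111312 = 155.8 m; ΔE = Δλ × 111312 × cos(58.7912°) = -0.0036 × 111312 × 0.518158 = -207.6 m.

ΔN = 156 m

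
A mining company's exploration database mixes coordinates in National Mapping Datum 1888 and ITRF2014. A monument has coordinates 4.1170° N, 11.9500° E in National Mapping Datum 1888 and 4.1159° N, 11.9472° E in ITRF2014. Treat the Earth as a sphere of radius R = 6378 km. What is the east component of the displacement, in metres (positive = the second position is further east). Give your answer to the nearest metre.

ΔE = -311 m

Δφ = 4.1159° − 4.1170° = -0.0011°; Δλ = 11.9472° − 11.9500° = -0.0028°.
1° along a meridian = πR/180 = 111317 m.
ΔN = Δφ × 111317 = -122.4 m; ΔE = Δλ × 111317 × cos(4.1170°) = -0.0028 × 111317 × 0.997420 = -310.9 m.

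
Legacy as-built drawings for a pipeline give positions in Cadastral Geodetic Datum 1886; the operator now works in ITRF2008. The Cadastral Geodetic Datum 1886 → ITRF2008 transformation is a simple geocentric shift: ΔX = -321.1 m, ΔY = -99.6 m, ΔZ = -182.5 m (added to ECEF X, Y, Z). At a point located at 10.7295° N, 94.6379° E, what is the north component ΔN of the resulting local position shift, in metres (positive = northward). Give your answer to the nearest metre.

ΔN = -166 m

The local north axis is (−sin φ cos λ, −sin φ sin λ, cos φ), giving ΔN = -4.834 + 18.482 − 179.309 = -165.66 m.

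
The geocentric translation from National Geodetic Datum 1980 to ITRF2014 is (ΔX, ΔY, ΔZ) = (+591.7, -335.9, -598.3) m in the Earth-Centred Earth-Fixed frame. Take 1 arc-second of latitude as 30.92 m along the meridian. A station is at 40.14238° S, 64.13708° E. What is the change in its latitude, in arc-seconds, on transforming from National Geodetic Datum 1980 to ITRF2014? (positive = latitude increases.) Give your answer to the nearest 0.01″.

Δφ = -15.71″

sin φ = -0.644689, cos φ = 0.764445, sin λ = 0.899840, cos λ = 0.436220.
North component: ΔN = −sin φ cos λ·ΔX − sin φ sin λ·ΔY + cos φ·ΔZ = −(-0.644689)(0.436220)(591.7) − (-0.644689)(0.899840)(-335.9) + (0.764445)(-598.3) = -485.83 m.
1° of latitude spans 3600 × 30.92 = 111312 m, so Δφ = -485.83 / 111312 × 3600 = -15.712″.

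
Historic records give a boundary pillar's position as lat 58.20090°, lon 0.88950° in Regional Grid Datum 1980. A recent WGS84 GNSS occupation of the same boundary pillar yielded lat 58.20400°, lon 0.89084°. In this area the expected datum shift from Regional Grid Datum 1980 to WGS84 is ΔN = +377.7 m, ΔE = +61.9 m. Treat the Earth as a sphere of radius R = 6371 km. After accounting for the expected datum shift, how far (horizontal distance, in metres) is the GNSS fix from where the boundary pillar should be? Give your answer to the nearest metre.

37 m

Observed coordinate differences: Δφ = +0.00310°, Δλ = +0.00134°.
Converting to metres (1° lat = 111195 m, cos φ = 0.526942): observed ΔN = 344.7 m, observed ΔE = 78.5 m.
Subtracting the expected shift leaves a residual of 344.7 − (377.7) = -33.0 m north and 78.5 − (61.9) = 16.6 m east.
Residual distance = √((-33.0)² + 16.6²) = 36.9 m.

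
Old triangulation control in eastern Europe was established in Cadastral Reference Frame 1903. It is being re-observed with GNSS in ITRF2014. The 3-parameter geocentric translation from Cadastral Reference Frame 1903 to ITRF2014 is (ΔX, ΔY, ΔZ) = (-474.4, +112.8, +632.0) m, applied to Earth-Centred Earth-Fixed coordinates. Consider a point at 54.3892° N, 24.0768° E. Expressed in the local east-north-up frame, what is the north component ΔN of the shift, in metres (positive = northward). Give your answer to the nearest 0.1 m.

ΔN = 682.7 m

At φ = 54.3892°, λ = 24.0768°: sin φ = 0.812991, cos φ = 0.582276, sin λ = 0.407961, cos λ = 0.912999.
ΔN = −sin φ cos λ·ΔX − sin φ sin λ·ΔY + cos φ·ΔZ = −(0.812991)(0.912999)(-474.4) − (0.812991)(0.407961)(112.8) + (0.582276)(632.0) = 682.71 m.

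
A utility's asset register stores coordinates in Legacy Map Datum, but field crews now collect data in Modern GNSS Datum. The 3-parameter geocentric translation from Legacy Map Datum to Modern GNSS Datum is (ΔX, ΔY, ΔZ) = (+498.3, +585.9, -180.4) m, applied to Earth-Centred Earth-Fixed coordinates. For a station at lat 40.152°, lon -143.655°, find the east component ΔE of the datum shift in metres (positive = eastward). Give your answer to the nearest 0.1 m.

ΔE = -176.6 m

At φ = 40.152°, λ = -143.655°: sin φ = 0.644818, cos φ = 0.764336, sin λ = -0.592646, cos λ = -0.805463.
ΔE = −sin λ·ΔX + cos λ·ΔY = −(-0.592646)·(498.3) + (-0.805463)·(585.9) = -176.61 m.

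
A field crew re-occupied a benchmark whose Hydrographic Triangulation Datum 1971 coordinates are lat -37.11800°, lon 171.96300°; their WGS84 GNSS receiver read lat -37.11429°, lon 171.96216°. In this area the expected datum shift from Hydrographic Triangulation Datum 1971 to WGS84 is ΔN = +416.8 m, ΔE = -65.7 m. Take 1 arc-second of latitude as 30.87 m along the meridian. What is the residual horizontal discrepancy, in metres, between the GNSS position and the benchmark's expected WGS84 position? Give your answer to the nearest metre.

10 m

Observed coordinate differences: Δφ = +0.00371°, Δλ = -0.00084°.
Converting to metres (1° lat = 111132 m, cos φ = 0.797394): observed ΔN = 412.3 m, observed ΔE = -74.4 m.
Subtracting the expected shift leaves a residual of 412.3 − (416.8) = -4.5 m north and -74.4 − (-65.7) = -8.7 m east.
Residual distance = √((-4.5)² + (-8.7)²) = 9.8 m.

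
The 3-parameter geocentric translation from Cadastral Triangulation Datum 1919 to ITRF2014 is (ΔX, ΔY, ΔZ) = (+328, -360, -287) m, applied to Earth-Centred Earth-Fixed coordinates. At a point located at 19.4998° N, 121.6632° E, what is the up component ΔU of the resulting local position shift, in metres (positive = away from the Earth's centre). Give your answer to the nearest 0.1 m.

The local up (radial) axis is (cos φ cos λ, cos φ sin λ, sin φ), giving ΔU = -162.300 − 288.838 − 95.802 = -546.94 m.

ΔU = -546.9 m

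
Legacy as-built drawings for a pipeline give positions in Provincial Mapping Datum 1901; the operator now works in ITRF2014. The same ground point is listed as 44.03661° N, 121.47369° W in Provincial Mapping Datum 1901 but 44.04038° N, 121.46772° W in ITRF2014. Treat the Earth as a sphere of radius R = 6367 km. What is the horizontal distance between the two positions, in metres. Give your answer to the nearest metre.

Δφ = 44.04038° − 44.03661° = +0.00377°; Δλ = -121.46772° − -121.47369° = +0.00597°.
1° along a meridian = πR/180 = 111125 m.
ΔN = Δφ × 111125 = 418.9 m; ΔE = Δλ × 111125 × cos(44.03661°) = +0.00597 × 111125 × 0.718896 = 476.9 m.
Distance = √(ΔE² + ΔN²) = √(476.9² + 418.9²) = 634.8 m.

635 m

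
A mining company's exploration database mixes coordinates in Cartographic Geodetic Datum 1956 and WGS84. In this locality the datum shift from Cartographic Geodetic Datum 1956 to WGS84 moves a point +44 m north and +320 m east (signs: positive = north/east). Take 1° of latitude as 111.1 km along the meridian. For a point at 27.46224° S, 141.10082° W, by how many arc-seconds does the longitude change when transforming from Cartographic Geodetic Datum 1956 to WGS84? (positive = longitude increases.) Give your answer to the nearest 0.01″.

At latitude -27.46224°, cos φ = 0.887315.
1° of longitude at this latitude = 111.1 × cos φ = 98.58 km, so Δλ = 320.0 / 98580.7 = 0.0032461° = 11.686″.

Δλ = 11.69″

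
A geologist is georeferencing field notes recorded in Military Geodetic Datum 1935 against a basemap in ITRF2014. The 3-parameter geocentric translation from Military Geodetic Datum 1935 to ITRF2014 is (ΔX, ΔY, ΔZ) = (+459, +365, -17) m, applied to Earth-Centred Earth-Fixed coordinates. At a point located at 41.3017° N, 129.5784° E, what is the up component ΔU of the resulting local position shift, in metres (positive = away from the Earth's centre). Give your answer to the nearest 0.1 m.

ΔU = -19.6 m

At φ = 41.3017°, λ = 129.5784°: sin φ = 0.660024, cos φ = 0.751245, sin λ = 0.770753, cos λ = -0.637133.
ΔU = cos φ cos λ·ΔX + cos φ sin λ·ΔY + sin φ·ΔZ = (0.751245)(-0.637133)(459) + (0.751245)(0.770753)(365) + (0.660024)(-17) = -19.57 m.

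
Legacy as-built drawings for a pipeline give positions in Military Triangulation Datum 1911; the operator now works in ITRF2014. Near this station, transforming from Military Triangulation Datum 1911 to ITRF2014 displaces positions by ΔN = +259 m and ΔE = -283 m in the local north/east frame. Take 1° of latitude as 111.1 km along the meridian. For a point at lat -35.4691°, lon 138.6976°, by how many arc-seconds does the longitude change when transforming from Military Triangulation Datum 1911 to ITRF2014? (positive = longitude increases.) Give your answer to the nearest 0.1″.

Δλ = -11.3″

At latitude -35.4691°, cos φ = 0.814429.
1° of longitude at this latitude = 111.1 × cos φ = 90.48 km, so Δλ = -283.0 / 90483.0 = -0.0031277° = -11.260″.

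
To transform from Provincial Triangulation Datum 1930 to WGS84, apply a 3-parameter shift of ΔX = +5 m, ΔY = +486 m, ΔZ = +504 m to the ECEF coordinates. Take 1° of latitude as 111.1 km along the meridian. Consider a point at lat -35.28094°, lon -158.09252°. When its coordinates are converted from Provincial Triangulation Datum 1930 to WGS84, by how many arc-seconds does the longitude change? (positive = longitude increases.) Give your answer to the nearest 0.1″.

Δλ = -17.8″

sin φ = -0.577586, cos φ = 0.816330, sin λ = -0.373109, cos λ = -0.927788.
East component: ΔE = −sin λ·ΔX + cos λ·ΔY = −(-0.373109)(5) + (-0.927788)(486) = -449.04 m.
1° of latitude spans 111100 m; at latitude φ, 1° of longitude spans that × cos φ = 90694.2 m, so Δλ = -449.04 / 90694.2 × 3600 = -17.824″.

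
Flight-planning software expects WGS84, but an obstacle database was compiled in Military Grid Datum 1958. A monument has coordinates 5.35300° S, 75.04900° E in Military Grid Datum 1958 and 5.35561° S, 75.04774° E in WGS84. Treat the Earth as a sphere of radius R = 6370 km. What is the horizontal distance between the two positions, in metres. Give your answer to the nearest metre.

322 m

Δφ = -5.35561° − -5.35300° = -0.00261°; Δλ = 75.04774° − 75.04900° = -0.00126°.
1° along a meridian = πR/180 = 111177 m.
ΔN = Δφ × 111177 = -290.2 m; ΔE = Δλ × 111177 × cos(-5.35300°) = -0.00126 × 111177 × 0.995639 = -139.5 m.
Distance = √(ΔE² + ΔN²) = √((-139.5)² + (-290.2)²) = 322.0 m.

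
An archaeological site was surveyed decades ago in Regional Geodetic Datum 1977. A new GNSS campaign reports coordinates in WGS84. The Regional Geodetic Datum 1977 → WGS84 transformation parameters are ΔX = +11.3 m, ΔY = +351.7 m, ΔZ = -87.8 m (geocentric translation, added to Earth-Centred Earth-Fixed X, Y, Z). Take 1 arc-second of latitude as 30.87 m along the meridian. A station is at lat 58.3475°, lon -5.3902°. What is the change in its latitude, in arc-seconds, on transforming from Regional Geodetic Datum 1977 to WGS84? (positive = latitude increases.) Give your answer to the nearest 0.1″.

Δφ = -0.9″

sin φ = 0.851246, cos φ = 0.524766, sin λ = -0.093938, cos λ = 0.995578.
North component: ΔN = −sin φ cos λ·ΔX − sin φ sin λ·ΔY + cos φ·ΔZ = −(0.851246)(0.995578)(11.3) − (0.851246)(-0.093938)(351.7) + (0.524766)(-87.8) = -27.53 m.
1° of latitude spans 3600 × 30.87 = 111132 m, so Δφ = -27.53 / 111132 × 3600 = -0.892″.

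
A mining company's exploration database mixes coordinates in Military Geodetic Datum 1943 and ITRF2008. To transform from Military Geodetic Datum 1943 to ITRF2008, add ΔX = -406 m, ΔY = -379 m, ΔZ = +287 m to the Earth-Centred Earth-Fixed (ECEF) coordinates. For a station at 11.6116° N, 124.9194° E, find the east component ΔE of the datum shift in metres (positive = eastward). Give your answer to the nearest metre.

The local east axis at (φ, λ) is (−sin λ, cos λ, 0), so ΔE = −sin(124.9194°)·(-406) + cos(124.9194°)·(-379) = 549.85 m.

ΔE = 550 m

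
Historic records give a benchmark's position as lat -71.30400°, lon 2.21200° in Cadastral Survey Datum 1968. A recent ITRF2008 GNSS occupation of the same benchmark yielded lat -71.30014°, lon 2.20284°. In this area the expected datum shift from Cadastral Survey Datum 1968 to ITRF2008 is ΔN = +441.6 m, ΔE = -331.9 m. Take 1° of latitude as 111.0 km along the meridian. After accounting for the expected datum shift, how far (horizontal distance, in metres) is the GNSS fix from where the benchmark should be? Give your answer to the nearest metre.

14 m

Observed coordinate differences: Δφ = +0.00386°, Δλ = -0.00916°.
Converting to metres (1° lat = 111000 m, cos φ = 0.320547): observed ΔN = 428.5 m, observed ΔE = -325.9 m.
Subtracting the expected shift leaves a residual of 428.5 − (441.6) = -13.1 m north and -325.9 − (-331.9) = 6.0 m east.
Residual distance = √((-13.1)² + 6.0²) = 14.4 m.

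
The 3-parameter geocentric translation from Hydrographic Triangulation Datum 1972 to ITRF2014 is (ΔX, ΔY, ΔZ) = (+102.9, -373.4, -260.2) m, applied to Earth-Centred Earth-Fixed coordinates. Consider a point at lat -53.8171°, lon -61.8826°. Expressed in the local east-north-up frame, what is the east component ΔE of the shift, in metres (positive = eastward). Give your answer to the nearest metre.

The local east axis at (φ, λ) is (−sin λ, cos λ, 0), so ΔE = −sin(-61.8826°)·102.9 + cos(-61.8826°)·(-373.4) = -85.22 m.

ΔE = -85 m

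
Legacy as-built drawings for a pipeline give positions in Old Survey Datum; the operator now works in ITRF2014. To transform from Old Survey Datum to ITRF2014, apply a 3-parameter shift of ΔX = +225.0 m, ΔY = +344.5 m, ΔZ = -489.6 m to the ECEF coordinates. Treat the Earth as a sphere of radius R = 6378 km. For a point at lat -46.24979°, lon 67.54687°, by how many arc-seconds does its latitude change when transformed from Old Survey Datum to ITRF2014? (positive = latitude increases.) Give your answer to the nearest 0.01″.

Δφ = -1.50″

sin φ = -0.722361, cos φ = 0.691516, sin λ = 0.924192, cos λ = 0.381928.
North component: ΔN = −sin φ cos λ·ΔX − sin φ sin λ·ΔY + cos φ·ΔZ = −(-0.722361)(0.381928)(225.0) − (-0.722361)(0.924192)(344.5) + (0.691516)(-489.6) = -46.50 m.
1° of latitude spans πR/180 = 111317 m, so Δφ = -46.50 / 111317 × 3600 = -1.504″.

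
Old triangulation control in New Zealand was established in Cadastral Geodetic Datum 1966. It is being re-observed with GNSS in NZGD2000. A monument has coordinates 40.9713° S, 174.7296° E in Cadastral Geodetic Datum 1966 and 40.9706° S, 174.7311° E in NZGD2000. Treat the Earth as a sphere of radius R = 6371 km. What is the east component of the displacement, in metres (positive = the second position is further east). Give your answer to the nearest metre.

ΔE = 126 m

Δφ = -40.9706° − -40.9713° = +0.0007°; Δλ = 174.7311° − 174.7296° = +0.0015°.
1° along a meridian = πR/180 = 111195 m.
ΔN = Δφ × 111195 = 77.8 m; ΔE = Δλ × 111195 × cos(-40.9713°) = +0.0015 × 111195 × 0.755038 = 125.9 m.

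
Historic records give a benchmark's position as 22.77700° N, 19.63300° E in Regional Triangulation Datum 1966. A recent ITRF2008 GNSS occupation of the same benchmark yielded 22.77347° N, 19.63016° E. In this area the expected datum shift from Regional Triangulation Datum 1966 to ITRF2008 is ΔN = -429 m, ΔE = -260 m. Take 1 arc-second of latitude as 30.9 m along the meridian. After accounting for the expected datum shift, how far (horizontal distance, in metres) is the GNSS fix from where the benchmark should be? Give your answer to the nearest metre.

48 m

Observed coordinate differences: Δφ = -0.00353°, Δλ = -0.00284°.
Converting to metres (1° lat = 111240 m, cos φ = 0.922019): observed ΔN = -392.7 m, observed ΔE = -291.3 m.
Subtracting the expected shift leaves a residual of -392.7 − (-429) = 36.3 m north and -291.3 − (-260) = -31.3 m east.
Residual distance = √(36.3² + (-31.3)²) = 47.9 m.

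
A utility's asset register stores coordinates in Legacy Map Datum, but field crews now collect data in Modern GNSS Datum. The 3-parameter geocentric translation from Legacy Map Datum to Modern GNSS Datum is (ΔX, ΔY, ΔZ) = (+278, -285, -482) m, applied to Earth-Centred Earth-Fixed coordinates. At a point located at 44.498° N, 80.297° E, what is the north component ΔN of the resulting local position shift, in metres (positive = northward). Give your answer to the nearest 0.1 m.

ΔN = -179.7 m

At φ = 44.498°, λ = 80.297°: sin φ = 0.700884, cos φ = 0.713275, sin λ = 0.985695, cos λ = 0.168541.
ΔN = −sin φ cos λ·ΔX − sin φ sin λ·ΔY + cos φ·ΔZ = −(0.700884)(0.168541)(278) − (0.700884)(0.985695)(-285) + (0.713275)(-482) = -179.74 m.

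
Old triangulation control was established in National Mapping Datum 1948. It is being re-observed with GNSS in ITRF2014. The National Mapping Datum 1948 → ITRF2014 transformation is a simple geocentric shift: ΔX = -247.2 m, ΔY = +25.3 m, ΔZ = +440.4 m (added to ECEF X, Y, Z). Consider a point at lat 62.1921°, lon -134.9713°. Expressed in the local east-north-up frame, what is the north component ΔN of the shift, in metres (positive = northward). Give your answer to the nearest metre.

ΔN = 67 m

The local north axis is (−sin φ cos λ, −sin φ sin λ, cos φ), giving ΔN = -154.533 + 15.832 + 205.450 = 66.75 m.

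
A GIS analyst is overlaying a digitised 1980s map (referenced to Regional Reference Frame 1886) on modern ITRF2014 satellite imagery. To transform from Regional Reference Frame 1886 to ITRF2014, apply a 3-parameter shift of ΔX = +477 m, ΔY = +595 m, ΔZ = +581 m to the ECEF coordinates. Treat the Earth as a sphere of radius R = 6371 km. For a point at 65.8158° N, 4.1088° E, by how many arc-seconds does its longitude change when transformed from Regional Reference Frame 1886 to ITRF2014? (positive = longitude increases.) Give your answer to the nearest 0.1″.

sin φ = 0.912233, cos φ = 0.409671, sin λ = 0.071651, cos λ = 0.997430.
East component: ΔE = −sin λ·ΔX + cos λ·ΔY = −(0.071651)(477) + (0.997430)(595) = 559.29 m.
1° of latitude spans πR/180 = 111195 m; at latitude φ, 1° of longitude spans that × cos φ = 45553.4 m, so Δλ = 559.29 / 45553.4 × 3600 = 44.200″.

Δλ = 44.2″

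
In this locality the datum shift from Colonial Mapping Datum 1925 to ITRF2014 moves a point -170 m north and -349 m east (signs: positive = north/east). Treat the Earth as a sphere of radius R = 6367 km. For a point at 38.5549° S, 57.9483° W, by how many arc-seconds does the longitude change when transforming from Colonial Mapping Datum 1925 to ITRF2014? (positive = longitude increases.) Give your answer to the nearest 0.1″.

At latitude -38.5549°, cos φ = 0.782011.
One radian of longitude at latitude φ spans R cos φ, so Δλ = ΔE / (R cos φ) = -349.0 / (6367000 × 0.782011) = -7.0093e-05 rad = -14.458″.

Δλ = -14.5″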